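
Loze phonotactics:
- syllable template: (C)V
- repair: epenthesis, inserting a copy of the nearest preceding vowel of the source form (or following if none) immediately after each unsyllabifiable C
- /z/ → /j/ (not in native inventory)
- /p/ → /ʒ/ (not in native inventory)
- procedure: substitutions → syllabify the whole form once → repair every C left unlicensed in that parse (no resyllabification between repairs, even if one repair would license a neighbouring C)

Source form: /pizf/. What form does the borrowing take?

ʒijifi

Substitution: /p/ → /ʒ/, /z/ → /j/, giving /ʒijf/.
The consonants /j/, /f/ cannot be parsed into a legal (C)V syllable (no codas are permitted; onsets are limited to one consonant).
Each unlicensed consonant becomes the onset of a new syllable: /j/ → /ji/, /f/ → /fi/.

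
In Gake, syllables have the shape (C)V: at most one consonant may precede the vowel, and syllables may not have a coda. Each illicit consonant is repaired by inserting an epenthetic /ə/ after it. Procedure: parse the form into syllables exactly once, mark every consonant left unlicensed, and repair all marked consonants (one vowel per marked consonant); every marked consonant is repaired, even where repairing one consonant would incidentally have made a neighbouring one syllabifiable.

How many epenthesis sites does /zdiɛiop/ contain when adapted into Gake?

The unsyllabifiable consonants are /z/, /p/; each receives one epenthetic vowel.

2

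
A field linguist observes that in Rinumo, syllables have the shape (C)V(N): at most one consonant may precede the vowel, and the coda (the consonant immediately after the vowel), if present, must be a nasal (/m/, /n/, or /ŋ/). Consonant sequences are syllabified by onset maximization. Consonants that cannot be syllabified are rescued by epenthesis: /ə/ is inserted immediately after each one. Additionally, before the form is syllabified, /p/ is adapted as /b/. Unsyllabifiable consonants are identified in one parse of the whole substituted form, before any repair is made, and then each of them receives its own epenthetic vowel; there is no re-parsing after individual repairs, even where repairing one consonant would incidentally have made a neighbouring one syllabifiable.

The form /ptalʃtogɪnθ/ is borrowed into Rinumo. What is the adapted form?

bətaləʃətogɪnθə

Substitution: /p/ → /b/, giving /btalʃtogɪnθ/.
The consonants /b/, /l/, /ʃ/, /θ/ cannot be parsed into a legal (C)V(N) syllable (only a nasal (/m/, /n/, or /ŋ/) is licensed in coda position; onsets are limited to one consonant).
Inserting the epenthetic vowel yields /b/ → /bə/, /l/ → /lə/, /ʃ/ → /ʃə/, /θ/ → /θə/.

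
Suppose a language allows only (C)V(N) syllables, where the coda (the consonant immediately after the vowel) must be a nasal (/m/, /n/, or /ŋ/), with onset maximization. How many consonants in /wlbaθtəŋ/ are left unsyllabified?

3

Syllabifying with onset maximization leaves /w/, /l/, /θ/ stranded (only a nasal (/m/, /n/, or /ŋ/) is licensed in coda position; onsets are limited to one consonant).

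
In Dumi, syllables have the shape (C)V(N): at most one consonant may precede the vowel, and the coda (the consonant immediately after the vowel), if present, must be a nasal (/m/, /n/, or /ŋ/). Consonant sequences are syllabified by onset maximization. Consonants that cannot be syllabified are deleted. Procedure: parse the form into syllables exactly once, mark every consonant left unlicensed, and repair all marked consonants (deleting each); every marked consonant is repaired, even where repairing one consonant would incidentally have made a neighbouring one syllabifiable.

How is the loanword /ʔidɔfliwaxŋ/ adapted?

The consonants /f/, /x/, /ŋ/ cannot be parsed into a legal (C)V(N) syllable (only a nasal (/m/, /n/, or /ŋ/) is licensed in coda position; onsets are limited to one consonant).
Deleting the stranded consonants removes /f/, /x/, /ŋ/.

ʔidɔliwa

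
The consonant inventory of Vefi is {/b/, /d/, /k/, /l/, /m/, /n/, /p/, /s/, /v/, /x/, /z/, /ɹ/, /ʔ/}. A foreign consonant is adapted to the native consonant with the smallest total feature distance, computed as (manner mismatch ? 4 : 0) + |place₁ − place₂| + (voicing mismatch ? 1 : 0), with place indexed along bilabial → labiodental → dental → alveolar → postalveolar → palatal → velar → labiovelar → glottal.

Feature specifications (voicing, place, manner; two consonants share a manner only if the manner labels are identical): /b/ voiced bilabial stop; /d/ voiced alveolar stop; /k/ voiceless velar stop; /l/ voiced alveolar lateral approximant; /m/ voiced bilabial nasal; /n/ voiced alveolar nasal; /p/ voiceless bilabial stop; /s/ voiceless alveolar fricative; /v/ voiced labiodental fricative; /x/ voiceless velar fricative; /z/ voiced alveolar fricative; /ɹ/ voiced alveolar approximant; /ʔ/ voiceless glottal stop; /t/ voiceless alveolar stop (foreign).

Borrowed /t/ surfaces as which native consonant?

/d/ is closest: same manner (stop), place distance 0 (alveolar→alveolar), voicing differs (+1); total 1. Next closest is /k/ at distance 3.

d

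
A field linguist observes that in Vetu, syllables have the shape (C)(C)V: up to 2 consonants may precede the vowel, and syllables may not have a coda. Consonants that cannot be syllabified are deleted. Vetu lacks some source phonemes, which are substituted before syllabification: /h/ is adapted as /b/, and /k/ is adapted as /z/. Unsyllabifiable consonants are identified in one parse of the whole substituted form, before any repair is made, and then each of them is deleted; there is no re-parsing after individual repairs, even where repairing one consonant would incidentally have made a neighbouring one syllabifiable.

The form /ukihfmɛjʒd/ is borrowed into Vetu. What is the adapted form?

uzifmɛ

Substitution: /k/ → /z/, /h/ → /b/, giving /uzibfmɛjʒd/.
Syllabifying with onset maximization leaves /b/, /j/, /ʒ/, /d/ stranded (no codas are permitted; onsets may contain at most 2 consonants).
Each unlicensed consonant is deleted: /b/, /j/, /ʒ/, /d/.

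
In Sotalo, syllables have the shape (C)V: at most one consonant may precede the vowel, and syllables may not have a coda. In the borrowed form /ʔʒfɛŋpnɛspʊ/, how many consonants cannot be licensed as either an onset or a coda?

5

The consonants /ʔ/, /ʒ/, /ŋ/, /p/, /s/ cannot be parsed into a legal (C)V syllable (no codas are permitted; onsets are limited to one consonant).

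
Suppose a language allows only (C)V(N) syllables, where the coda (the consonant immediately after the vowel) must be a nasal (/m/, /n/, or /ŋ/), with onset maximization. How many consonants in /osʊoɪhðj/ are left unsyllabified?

3

Syllabifying with onset maximization leaves /h/, /ð/, /j/ stranded (only a nasal (/m/, /n/, or /ŋ/) is licensed in coda position; onsets are limited to one consonant).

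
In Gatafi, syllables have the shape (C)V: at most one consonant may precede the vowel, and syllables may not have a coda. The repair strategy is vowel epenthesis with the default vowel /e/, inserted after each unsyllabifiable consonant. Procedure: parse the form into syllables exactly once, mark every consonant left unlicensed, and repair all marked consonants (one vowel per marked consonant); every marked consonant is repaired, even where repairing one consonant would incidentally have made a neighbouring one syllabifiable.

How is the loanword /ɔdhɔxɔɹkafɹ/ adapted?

The consonants /d/, /ɹ/, /f/, /ɹ/ cannot be parsed into a legal (C)V syllable (no codas are permitted; onsets are limited to one consonant).
Epenthesis after each stranded consonant: /d/ → /de/, /ɹ/ → /ɹe/, /f/ → /fe/, /ɹ/ → /ɹe/.

ɔdehɔxɔɹekafeɹe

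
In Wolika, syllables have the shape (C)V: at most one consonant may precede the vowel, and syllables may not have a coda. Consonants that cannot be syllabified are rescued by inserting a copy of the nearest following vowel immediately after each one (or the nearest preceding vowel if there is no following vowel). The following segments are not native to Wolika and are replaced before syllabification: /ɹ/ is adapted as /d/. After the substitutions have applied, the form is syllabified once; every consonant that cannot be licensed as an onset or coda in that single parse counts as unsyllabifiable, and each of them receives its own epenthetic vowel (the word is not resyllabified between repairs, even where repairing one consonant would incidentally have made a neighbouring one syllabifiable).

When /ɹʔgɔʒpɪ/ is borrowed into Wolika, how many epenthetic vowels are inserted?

3

After substitution the input is /dʔgɔʒpɪ/.
The unsyllabifiable consonants are /d/, /ʔ/, /ʒ/; each receives one epenthetic vowel.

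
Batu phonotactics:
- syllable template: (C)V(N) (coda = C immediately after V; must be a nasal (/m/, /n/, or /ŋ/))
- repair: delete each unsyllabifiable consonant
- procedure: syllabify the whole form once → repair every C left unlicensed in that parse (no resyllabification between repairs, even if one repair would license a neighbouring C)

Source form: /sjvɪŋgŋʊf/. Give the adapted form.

vɪŋŋʊ

Syllabifying with onset maximization leaves /s/, /j/, /g/, /f/ stranded (only a nasal (/m/, /n/, or /ŋ/) is licensed in coda position; onsets are limited to one consonant).
Deletion applies to /s/, /j/, /g/, /f/.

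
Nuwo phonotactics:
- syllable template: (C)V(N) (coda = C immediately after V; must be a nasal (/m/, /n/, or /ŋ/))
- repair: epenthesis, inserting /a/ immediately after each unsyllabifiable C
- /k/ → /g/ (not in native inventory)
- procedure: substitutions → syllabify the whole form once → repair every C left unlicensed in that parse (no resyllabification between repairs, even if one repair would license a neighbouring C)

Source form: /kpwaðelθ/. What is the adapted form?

Substitution: /k/ → /g/, giving /gpwaðelθ/.
The consonants /g/, /p/, /l/, /θ/ cannot be parsed into a legal (C)V(N) syllable (only a nasal (/m/, /n/, or /ŋ/) is licensed in coda position; onsets are limited to one consonant).
Epenthesis after each stranded consonant: /g/ → /ga/, /p/ → /pa/, /l/ → /la/, /θ/ → /θa/.

gapawaðelaθa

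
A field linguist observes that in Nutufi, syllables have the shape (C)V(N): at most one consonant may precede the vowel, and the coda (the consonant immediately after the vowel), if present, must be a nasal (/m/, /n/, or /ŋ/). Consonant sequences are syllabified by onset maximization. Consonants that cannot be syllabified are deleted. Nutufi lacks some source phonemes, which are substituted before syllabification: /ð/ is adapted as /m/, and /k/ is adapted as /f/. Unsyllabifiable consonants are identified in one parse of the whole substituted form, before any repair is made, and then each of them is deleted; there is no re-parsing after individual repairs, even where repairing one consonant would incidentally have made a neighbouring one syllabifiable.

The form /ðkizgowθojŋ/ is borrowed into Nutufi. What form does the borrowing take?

Substitution: /ð/ → /m/, /k/ → /f/, giving /mfizgowθojŋ/.
Under (C)V(N), the unsyllabifiable consonants are /m/, /z/, /w/, /j/, /ŋ/ (only a nasal (/m/, /n/, or /ŋ/) is licensed in coda position; onsets are limited to one consonant).
Deleting the stranded consonants removes /m/, /z/, /w/, /j/, /ŋ/.

figoθo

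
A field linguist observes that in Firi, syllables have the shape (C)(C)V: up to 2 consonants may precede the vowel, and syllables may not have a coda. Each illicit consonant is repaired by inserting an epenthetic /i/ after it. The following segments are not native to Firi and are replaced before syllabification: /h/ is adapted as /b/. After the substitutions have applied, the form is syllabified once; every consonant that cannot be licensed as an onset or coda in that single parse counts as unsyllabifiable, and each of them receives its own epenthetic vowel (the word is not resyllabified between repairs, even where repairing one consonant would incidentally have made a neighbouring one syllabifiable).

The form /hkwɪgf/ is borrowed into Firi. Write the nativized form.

bikwɪgifi

Substitution: /h/ → /b/, giving /bkwɪgf/.
Syllabifying with onset maximization leaves /b/, /g/, /f/ stranded (no codas are permitted; onsets may contain at most 2 consonants).
Inserting the epenthetic vowel yields /b/ → /bi/, /g/ → /gi/, /f/ → /fi/.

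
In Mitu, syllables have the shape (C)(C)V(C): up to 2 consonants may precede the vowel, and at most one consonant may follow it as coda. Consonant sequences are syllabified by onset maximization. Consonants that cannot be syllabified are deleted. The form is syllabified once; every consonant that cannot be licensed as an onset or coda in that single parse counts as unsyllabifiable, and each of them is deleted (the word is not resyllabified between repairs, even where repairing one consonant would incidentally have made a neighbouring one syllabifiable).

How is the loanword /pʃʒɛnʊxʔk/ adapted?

ʃʒɛnʊx

Under (C)(C)V(C), the unsyllabifiable consonants are /p/, /ʔ/, /k/ (at most one coda consonant is licensed; onsets may contain at most 2 consonants).
Deleting the stranded consonants removes /p/, /ʔ/, /k/.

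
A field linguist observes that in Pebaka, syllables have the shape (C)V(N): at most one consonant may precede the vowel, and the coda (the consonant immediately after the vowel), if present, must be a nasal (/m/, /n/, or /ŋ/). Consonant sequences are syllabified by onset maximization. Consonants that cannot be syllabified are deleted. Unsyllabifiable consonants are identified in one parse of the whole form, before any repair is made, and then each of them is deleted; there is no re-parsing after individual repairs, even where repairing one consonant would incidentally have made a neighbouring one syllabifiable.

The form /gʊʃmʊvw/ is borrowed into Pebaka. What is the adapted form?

Syllabifying with onset maximization leaves /ʃ/, /v/, /w/ stranded (only a nasal (/m/, /n/, or /ŋ/) is licensed in coda position; onsets are limited to one consonant).
Deletion applies to /ʃ/, /v/, /w/.

gʊmʊ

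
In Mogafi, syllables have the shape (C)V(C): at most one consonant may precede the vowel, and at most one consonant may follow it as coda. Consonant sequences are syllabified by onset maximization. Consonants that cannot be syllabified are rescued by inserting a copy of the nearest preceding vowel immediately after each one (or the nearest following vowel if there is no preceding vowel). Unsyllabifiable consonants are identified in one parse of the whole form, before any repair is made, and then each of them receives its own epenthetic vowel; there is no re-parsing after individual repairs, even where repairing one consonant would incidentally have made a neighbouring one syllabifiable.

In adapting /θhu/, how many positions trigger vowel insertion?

1

The unsyllabifiable consonants are /θ/; each receives one epenthetic vowel.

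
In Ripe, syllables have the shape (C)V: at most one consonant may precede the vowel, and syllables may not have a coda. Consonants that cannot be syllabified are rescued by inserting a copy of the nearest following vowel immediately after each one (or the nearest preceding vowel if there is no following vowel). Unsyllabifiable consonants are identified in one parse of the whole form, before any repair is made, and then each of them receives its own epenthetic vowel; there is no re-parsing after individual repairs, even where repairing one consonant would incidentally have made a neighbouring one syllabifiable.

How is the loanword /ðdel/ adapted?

ðedele

The consonants /ð/, /l/ cannot be parsed into a legal (C)V syllable (no codas are permitted; onsets are limited to one consonant).
Epenthesis after each stranded consonant: /ð/ → /ðe/, /l/ → /le/.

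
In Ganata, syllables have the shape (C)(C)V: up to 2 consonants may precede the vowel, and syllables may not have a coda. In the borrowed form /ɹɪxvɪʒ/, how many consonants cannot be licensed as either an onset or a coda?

The consonants /ʒ/ cannot be parsed into a legal (C)(C)V syllable (no codas are permitted; onsets may contain at most 2 consonants).

1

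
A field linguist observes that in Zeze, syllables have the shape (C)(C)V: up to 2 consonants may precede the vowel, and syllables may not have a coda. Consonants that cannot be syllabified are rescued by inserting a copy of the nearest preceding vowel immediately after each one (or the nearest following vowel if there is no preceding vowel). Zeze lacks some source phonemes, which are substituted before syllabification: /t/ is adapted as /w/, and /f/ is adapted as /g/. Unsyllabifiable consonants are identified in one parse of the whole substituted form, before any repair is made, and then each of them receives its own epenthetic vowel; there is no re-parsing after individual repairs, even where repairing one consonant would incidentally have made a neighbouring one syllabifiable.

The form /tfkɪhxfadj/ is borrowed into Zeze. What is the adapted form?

wɪgkɪhɪxgadaja

Substitution: /t/ → /w/, /f/ → /g/, giving /wgkɪhxgadj/.
Under (C)(C)V, the unsyllabifiable consonants are /w/, /h/, /d/, /j/ (no codas are permitted; onsets may contain at most 2 consonants).
Epenthesis after each stranded consonant: /w/ → /wɪ/, /h/ → /hɪ/, /d/ → /da/, /j/ → /ja/.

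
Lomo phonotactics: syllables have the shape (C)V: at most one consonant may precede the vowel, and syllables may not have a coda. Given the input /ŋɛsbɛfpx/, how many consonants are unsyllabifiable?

4

Under (C)V, the unsyllabifiable consonants are /s/, /f/, /p/, /x/ (no codas are permitted; onsets are limited to one consonant).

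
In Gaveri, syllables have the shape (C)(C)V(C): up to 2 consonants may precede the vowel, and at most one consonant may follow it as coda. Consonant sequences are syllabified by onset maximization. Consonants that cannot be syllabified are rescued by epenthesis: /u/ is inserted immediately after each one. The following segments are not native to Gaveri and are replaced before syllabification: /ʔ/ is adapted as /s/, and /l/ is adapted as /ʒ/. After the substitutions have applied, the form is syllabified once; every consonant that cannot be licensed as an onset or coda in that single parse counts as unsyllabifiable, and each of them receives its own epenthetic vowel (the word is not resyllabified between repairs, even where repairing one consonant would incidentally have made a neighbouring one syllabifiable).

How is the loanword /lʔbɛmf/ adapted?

ʒusbɛmfu

Substitution: /l/ → /ʒ/, /ʔ/ → /s/, giving /ʒsbɛmf/.
Syllabifying with onset maximization leaves /ʒ/, /f/ stranded (at most one coda consonant is licensed; onsets may contain at most 2 consonants).
Each unlicensed consonant becomes the onset of a new syllable: /ʒ/ → /ʒu/, /f/ → /fu/.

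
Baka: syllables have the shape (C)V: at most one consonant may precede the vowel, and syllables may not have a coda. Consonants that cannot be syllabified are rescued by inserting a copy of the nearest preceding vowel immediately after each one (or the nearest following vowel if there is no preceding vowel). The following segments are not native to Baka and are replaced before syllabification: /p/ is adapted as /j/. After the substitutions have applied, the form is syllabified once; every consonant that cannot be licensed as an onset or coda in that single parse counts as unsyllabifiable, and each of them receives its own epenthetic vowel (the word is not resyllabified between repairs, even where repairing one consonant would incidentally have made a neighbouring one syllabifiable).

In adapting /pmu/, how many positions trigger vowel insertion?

1

After substitution the input is /jmu/.
The unsyllabifiable consonants are /j/; each receives one epenthetic vowel.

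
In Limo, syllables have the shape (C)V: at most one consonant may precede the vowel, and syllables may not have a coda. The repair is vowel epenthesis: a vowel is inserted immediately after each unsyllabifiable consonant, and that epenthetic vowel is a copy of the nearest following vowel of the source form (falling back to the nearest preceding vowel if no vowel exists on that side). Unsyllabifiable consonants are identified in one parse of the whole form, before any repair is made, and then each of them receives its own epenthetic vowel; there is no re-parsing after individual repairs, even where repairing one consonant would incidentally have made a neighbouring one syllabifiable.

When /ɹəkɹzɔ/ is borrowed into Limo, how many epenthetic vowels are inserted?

The unsyllabifiable consonants are /k/, /ɹ/; each receives one epenthetic vowel.

2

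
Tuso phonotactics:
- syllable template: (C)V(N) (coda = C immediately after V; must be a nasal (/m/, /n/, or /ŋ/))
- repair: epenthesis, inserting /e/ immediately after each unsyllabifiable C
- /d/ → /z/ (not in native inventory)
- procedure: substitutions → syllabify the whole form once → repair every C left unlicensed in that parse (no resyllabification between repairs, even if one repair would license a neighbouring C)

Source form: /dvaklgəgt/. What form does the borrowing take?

Substitution: /d/ → /z/, giving /zvaklgəgt/.
The consonants /z/, /k/, /l/, /g/, /t/ cannot be parsed into a legal (C)V(N) syllable (only a nasal (/m/, /n/, or /ŋ/) is licensed in coda position; onsets are limited to one consonant).
Inserting the epenthetic vowel yields /z/ → /ze/, /k/ → /ke/, /l/ → /le/, /g/ → /ge/, /t/ → /te/.

zevakelegəgete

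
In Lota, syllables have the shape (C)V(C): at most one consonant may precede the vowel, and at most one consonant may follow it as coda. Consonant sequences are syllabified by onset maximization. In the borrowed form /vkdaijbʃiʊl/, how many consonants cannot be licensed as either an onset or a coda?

3

Under (C)V(C), the unsyllabifiable consonants are /v/, /k/, /b/ (at most one coda consonant is licensed; onsets are limited to one consonant).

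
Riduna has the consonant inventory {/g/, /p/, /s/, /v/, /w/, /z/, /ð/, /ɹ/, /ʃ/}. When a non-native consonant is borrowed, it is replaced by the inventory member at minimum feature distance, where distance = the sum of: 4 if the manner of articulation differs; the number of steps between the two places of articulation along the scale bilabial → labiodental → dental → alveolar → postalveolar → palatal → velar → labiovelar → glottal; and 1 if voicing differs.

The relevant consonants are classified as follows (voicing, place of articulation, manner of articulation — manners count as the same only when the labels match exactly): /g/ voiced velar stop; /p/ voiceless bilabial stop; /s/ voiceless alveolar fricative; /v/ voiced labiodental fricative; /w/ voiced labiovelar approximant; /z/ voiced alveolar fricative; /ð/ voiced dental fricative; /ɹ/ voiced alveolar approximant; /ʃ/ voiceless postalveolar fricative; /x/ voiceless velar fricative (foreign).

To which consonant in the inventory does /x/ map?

/ʃ/ is closest: same manner (fricative), place distance 2 (velar→postalveolar), same voicing; total 2. Next closest is /s/ at distance 3.

ʃ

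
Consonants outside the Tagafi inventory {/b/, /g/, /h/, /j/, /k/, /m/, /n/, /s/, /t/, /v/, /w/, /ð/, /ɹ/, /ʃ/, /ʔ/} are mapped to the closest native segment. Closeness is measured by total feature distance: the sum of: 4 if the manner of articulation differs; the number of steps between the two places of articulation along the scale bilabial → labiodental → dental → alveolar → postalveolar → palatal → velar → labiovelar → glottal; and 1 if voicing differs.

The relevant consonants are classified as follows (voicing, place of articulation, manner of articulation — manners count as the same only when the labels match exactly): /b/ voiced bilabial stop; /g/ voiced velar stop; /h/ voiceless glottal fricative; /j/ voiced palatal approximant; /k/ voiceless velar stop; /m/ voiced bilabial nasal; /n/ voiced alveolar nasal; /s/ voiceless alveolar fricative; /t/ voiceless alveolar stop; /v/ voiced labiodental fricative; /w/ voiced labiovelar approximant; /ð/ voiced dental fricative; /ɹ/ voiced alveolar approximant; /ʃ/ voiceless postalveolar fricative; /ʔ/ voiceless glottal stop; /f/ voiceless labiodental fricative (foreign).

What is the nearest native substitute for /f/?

v

/v/ is closest: same manner (fricative), place distance 0 (labiodental→labiodental), voicing differs (+1); total 1. Next closest is /s/ at distance 2.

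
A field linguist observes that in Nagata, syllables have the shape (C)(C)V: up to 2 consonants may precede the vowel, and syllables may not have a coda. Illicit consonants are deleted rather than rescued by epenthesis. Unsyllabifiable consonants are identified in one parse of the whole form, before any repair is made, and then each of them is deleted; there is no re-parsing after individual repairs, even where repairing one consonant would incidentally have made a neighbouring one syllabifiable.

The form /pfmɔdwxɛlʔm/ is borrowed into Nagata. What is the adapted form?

Under (C)(C)V, the unsyllabifiable consonants are /p/, /d/, /l/, /ʔ/, /m/ (no codas are permitted; onsets may contain at most 2 consonants).
Each unlicensed consonant is deleted: /p/, /d/, /l/, /ʔ/, /m/.

fmɔwxɛ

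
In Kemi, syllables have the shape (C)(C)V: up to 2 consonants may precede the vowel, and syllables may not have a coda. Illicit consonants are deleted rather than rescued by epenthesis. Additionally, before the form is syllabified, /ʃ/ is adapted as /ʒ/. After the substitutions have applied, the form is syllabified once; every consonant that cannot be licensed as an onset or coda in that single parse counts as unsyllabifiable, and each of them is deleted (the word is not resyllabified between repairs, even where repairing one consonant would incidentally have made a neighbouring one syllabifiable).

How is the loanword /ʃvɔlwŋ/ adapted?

Substitution: /ʃ/ → /ʒ/, giving /ʒvɔlwŋ/.
The consonants /l/, /w/, /ŋ/ cannot be parsed into a legal (C)(C)V syllable (no codas are permitted; onsets may contain at most 2 consonants).
Deleting the stranded consonants removes /l/, /w/, /ŋ/.

ʒvɔ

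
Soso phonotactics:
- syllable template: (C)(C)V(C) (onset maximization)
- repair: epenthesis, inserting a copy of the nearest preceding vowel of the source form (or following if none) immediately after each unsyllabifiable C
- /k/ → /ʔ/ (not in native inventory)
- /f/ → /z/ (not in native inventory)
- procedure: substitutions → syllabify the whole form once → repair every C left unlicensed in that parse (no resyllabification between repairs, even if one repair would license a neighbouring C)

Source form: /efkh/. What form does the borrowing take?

Substitution: /f/ → /z/, /k/ → /ʔ/, giving /ezʔh/.
Under (C)(C)V(C), the unsyllabifiable consonants are /ʔ/, /h/ (at most one coda consonant is licensed; onsets may contain at most 2 consonants).
Epenthesis after each stranded consonant: /ʔ/ → /ʔe/, /h/ → /he/.

ezʔehe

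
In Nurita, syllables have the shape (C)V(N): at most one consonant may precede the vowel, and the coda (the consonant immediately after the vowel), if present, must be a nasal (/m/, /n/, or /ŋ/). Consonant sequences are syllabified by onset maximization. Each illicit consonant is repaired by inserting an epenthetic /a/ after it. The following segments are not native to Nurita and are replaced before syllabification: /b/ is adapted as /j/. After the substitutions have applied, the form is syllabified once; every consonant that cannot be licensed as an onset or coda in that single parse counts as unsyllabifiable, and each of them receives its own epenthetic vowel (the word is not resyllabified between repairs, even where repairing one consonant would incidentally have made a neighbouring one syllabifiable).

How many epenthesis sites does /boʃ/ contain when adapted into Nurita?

After substitution the input is /joʃ/.
The unsyllabifiable consonants are /ʃ/; each receives one epenthetic vowel.

1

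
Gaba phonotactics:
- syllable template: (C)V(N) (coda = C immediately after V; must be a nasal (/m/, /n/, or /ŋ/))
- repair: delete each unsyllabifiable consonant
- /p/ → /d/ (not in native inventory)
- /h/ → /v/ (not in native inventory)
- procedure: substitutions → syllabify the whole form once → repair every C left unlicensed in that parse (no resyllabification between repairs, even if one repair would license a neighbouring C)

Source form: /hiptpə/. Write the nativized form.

vidə

Substitution: /h/ → /v/, /p/ → /d/, giving /vidtdə/.
The consonants /d/, /t/ cannot be parsed into a legal (C)V(N) syllable (only a nasal (/m/, /n/, or /ŋ/) is licensed in coda position; onsets are limited to one consonant).
Deletion applies to /d/, /t/.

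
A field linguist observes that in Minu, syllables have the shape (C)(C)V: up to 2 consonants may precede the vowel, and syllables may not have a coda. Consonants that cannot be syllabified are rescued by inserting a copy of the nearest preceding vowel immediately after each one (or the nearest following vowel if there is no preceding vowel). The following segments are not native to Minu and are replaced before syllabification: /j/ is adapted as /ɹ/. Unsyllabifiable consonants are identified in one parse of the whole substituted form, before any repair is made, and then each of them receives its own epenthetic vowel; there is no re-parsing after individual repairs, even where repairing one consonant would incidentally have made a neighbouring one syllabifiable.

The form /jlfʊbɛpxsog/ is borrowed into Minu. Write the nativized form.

ɹʊlfʊbɛpɛxsogo

Substitution: /j/ → /ɹ/, giving /ɹlfʊbɛpxsog/.
Syllabifying with onset maximization leaves /ɹ/, /p/, /g/ stranded (no codas are permitted; onsets may contain at most 2 consonants).
Each unlicensed consonant becomes the onset of a new syllable: /ɹ/ → /ɹʊ/, /p/ → /pɛ/, /g/ → /go/.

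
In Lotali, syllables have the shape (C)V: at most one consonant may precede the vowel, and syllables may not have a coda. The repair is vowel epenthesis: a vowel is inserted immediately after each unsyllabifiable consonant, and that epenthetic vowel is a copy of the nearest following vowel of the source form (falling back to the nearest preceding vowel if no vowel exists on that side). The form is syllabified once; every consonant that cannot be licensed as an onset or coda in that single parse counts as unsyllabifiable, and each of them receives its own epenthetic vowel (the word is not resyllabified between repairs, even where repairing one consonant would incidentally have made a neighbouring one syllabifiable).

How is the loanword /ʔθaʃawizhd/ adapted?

Under (C)V, the unsyllabifiable consonants are /ʔ/, /z/, /h/, /d/ (no codas are permitted; onsets are limited to one consonant).
Each unlicensed consonant becomes the onset of a new syllable: /ʔ/ → /ʔa/, /z/ → /zi/, /h/ → /hi/, /d/ → /di/.

ʔaθaʃawizihidi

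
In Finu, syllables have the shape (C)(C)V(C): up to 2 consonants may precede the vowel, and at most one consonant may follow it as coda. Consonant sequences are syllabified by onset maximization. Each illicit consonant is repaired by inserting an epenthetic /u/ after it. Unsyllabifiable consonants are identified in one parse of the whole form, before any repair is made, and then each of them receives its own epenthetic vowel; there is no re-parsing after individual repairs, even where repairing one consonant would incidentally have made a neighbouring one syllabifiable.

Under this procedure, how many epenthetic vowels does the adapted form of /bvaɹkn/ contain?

2

The unsyllabifiable consonants are /k/, /n/; each receives one epenthetic vowel.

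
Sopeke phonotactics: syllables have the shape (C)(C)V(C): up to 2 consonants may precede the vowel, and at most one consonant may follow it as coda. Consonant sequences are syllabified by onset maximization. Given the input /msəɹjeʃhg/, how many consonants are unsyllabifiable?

Syllabifying with onset maximization leaves /h/, /g/ stranded (at most one coda consonant is licensed; onsets may contain at most 2 consonants).

2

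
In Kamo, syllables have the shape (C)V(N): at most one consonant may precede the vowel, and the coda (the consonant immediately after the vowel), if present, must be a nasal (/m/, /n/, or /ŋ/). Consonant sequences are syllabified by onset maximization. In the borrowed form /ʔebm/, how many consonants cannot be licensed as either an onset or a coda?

The consonants /b/, /m/ cannot be parsed into a legal (C)V(N) syllable (only a nasal (/m/, /n/, or /ŋ/) is licensed in coda position; onsets are limited to one consonant).

2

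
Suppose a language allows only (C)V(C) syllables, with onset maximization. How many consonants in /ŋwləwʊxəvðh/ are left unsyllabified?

4

The consonants /ŋ/, /w/, /ð/, /h/ cannot be parsed into a legal (C)V(C) syllable (at most one coda consonant is licensed; onsets are limited to one consonant).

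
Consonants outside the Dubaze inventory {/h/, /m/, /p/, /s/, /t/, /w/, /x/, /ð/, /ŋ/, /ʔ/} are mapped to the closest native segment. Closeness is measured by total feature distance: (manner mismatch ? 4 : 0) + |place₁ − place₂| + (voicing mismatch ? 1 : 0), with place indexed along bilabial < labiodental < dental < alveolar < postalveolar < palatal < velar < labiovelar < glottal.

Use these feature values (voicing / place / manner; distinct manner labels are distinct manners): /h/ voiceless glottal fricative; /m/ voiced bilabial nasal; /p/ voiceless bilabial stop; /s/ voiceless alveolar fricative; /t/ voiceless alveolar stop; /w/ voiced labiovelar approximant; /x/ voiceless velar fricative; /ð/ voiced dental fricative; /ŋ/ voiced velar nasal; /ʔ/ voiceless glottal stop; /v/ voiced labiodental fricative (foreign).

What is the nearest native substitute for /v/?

/ð/ is closest: same manner (fricative), place distance 1 (labiodental→dental), same voicing; total 1. Next closest is /s/ at distance 3.

ð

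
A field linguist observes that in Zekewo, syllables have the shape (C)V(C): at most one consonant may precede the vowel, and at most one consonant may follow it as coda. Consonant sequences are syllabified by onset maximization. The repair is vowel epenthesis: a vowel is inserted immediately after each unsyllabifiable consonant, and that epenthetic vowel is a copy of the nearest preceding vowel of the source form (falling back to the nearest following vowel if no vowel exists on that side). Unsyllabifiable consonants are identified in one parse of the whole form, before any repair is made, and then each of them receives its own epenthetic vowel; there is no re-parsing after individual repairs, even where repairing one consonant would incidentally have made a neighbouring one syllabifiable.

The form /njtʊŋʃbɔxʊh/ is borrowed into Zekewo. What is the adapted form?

The consonants /n/, /j/, /ʃ/ cannot be parsed into a legal (C)V(C) syllable (at most one coda consonant is licensed; onsets are limited to one consonant).
Each unlicensed consonant becomes the onset of a new syllable: /n/ → /nʊ/, /j/ → /jʊ/, /ʃ/ → /ʃʊ/.

nʊjʊtʊŋʃʊbɔxʊh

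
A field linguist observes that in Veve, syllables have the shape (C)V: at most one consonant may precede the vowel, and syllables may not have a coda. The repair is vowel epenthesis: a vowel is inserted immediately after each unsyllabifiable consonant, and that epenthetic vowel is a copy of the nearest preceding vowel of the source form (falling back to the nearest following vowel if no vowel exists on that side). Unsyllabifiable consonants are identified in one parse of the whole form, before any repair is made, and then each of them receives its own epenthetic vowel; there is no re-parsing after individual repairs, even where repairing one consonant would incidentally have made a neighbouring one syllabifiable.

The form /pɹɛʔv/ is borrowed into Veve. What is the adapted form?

pɛɹɛʔɛvɛ

Syllabifying with onset maximization leaves /p/, /ʔ/, /v/ stranded (no codas are permitted; onsets are limited to one consonant).
Each unlicensed consonant becomes the onset of a new syllable: /p/ → /pɛ/, /ʔ/ → /ʔɛ/, /v/ → /vɛ/.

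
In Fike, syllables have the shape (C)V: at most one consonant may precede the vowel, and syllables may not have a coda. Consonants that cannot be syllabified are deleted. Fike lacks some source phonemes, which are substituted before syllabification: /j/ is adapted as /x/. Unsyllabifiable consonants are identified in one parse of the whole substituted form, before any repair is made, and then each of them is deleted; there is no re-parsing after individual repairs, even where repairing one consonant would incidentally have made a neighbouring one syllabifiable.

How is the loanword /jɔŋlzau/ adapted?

xɔzau

Substitution: /j/ → /x/, giving /xɔŋlzau/.
The consonants /ŋ/, /l/ cannot be parsed into a legal (C)V syllable (no codas are permitted; onsets are limited to one consonant).
Deletion applies to /ŋ/, /l/.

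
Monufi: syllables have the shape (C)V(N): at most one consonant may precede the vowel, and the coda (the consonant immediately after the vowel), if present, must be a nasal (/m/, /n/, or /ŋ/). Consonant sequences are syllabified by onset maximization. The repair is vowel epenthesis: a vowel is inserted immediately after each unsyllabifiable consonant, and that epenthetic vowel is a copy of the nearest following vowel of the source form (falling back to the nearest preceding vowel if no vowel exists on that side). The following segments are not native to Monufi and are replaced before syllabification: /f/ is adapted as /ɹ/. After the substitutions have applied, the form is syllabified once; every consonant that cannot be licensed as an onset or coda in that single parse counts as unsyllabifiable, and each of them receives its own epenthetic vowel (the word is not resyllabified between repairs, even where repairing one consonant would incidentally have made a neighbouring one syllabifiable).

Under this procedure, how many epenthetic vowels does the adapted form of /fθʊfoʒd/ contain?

After substitution the input is /ɹθʊɹoʒd/.
The unsyllabifiable consonants are /ɹ/, /ʒ/, /d/; each receives one epenthetic vowel.

3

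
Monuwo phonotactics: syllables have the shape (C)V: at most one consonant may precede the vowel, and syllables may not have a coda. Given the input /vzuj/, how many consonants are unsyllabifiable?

Syllabifying with onset maximization leaves /v/, /j/ stranded (no codas are permitted; onsets are limited to one consonant).

2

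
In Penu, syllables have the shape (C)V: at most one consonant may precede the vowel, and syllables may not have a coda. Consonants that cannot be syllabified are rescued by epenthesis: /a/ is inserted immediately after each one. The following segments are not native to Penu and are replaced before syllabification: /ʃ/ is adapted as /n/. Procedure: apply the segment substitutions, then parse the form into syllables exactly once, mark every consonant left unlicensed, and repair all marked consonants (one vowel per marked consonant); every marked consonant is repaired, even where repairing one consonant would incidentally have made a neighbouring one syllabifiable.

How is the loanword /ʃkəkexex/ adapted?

Substitution: /ʃ/ → /n/, giving /nkəkexex/.
Syllabifying with onset maximization leaves /n/, /x/ stranded (no codas are permitted; onsets are limited to one consonant).
Epenthesis after each stranded consonant: /n/ → /na/, /x/ → /xa/.

nakəkexexa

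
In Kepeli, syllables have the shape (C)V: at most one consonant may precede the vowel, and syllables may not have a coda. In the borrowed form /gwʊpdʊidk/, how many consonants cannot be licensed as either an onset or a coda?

Under (C)V, the unsyllabifiable consonants are /g/, /p/, /d/, /k/ (no codas are permitted; onsets are limited to one consonant).

4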